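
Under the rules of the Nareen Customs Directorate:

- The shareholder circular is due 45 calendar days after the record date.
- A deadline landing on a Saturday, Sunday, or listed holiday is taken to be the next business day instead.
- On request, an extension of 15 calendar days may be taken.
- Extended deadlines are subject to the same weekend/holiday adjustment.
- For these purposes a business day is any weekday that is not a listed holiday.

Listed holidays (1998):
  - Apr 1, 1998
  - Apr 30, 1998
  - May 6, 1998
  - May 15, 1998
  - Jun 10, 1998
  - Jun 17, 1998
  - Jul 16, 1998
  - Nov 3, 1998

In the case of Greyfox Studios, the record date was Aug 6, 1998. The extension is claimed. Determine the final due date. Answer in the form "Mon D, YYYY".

Oct 6, 1998

45 calendar days after Aug 6, 1998 is Sep 20, 1998.
Sep 20, 1998 falls on a Sunday. Rolling to the next business day gives Sep 21, 1998, a Monday.
Add the 15 calendar-day extension to Sep 21, 1998: Oct 6, 1998.
Oct 6, 1998 (Tuesday) is already a business day.
Deadline: Oct 6, 1998.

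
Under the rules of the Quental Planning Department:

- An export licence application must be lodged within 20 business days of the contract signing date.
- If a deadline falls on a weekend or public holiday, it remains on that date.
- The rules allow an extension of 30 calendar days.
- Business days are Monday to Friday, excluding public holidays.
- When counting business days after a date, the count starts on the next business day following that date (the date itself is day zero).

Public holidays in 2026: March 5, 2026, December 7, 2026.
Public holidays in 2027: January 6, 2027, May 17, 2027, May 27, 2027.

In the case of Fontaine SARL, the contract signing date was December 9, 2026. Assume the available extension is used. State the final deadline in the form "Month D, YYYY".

Counting 20 business days after December 9, 2026 (skipping weekends and listed holidays) reaches January 7, 2027.
No adjustment is made for weekends or holidays, so January 7, 2027 stands.
Add the 30 calendar-day extension to January 7, 2027: February 6, 2027.
February 6, 2027 falls on a Saturday. The rules make no weekend/holiday allowance, so it remains February 6, 2027.
So the filing is due February 6, 2027.

February 6, 2027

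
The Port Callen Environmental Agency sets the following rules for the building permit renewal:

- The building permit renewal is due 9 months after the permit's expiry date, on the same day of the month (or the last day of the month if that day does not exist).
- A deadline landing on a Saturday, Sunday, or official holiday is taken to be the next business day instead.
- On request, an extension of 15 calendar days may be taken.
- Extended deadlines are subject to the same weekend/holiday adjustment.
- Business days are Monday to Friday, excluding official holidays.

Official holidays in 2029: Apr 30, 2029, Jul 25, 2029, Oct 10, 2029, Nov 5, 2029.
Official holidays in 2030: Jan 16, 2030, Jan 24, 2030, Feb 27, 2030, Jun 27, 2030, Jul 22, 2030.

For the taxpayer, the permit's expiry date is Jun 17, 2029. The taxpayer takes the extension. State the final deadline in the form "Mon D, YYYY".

9 months after Jun 17, 2029, on the same day of the month, is Mar 17, 2030.
Mar 17, 2030 is a Sunday; the next business day is Mar 18, 2030 (Monday).
Applying the 15-calendar-day extension: Mar 18, 2030 + 15 days = Apr 2, 2030.
Since Apr 2, 2030 is a Tuesday and not a holiday, the date is unchanged.
So the filing is due Apr 2, 2030.

Apr 2, 2030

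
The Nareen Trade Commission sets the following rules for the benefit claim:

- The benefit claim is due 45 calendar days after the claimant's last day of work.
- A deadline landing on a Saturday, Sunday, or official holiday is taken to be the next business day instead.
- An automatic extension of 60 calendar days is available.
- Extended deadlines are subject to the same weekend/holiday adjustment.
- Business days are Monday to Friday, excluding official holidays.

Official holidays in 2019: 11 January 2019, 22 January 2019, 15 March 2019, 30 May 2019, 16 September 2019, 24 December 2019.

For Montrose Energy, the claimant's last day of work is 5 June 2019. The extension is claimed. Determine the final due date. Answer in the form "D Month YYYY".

20 September 2019

From 5 June 2019, 45 calendar days later is 20 July 2019.
20 July 2019 is a Saturday; the next business day is 22 July 2019 (Monday).
The 60-calendar-day extension moves the deadline from 22 July 2019 to 20 September 2019.
20 September 2019 (Friday) is already a business day.
So the filing is due 20 September 2019.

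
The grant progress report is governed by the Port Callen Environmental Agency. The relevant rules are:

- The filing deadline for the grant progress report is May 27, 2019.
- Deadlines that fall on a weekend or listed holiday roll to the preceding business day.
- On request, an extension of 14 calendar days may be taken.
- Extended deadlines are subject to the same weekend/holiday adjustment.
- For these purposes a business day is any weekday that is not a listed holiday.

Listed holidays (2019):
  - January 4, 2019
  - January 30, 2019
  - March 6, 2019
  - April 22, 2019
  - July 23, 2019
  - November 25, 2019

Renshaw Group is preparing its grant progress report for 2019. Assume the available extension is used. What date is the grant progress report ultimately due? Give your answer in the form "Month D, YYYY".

June 10, 2019

The stated deadline is May 27, 2019.
Since May 27, 2019 is a Monday and not a holiday, the date is unchanged.
Add the 14 calendar-day extension to May 27, 2019: June 10, 2019.
Since June 10, 2019 is a Monday and not a holiday, the date is unchanged.
Final deadline: June 10, 2019.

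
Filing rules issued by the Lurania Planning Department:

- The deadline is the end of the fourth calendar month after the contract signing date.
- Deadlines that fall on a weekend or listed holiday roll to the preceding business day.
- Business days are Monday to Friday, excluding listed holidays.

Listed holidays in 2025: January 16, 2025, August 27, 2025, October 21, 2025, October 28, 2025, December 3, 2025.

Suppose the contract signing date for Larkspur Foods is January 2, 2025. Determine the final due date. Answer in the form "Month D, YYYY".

May 30, 2025

The fourth month after January 2, 2025 is May 2025, whose last day is May 31, 2025.
May 31, 2025 is a Saturday, so it moves to the preceding business day, May 30, 2025 (Friday).
Deadline: May 30, 2025.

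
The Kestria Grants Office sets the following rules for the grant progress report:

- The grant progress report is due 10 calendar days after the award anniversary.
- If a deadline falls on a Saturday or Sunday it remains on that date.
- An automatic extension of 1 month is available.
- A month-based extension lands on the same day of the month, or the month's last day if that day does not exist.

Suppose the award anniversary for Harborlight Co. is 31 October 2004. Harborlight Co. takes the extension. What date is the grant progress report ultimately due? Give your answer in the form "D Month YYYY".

10 December 2004

Trigger date 31 October 2004 + 10 calendar days = 10 November 2004.
No adjustment is made for weekends or holidays, so 10 November 2004 stands.
The 1 month extension carries 10 November 2004 to 10 December 2004.
10 December 2004 falls on a Friday. The rules make no weekend/holiday allowance, so it remains 10 December 2004.
Final deadline: 10 December 2004.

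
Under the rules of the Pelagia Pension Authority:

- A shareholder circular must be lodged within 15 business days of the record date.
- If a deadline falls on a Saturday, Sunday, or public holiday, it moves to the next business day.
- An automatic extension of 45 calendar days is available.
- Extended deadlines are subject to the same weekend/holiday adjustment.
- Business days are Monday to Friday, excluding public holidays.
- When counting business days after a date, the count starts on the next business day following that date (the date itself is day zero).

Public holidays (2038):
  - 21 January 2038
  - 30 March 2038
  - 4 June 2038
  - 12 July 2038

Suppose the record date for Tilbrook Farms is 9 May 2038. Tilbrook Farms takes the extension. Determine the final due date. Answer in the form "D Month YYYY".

Starting the day after 9 May 2038 and counting 15 business days lands on 28 May 2038.
28 May 2038 falls on a Friday, which is a business day, so no adjustment is needed.
Add the 45 calendar-day extension to 28 May 2038: 12 July 2038.
12 July 2038 falls on a listed holiday. Rolling to the next business day gives 13 July 2038, a Tuesday.
Deadline: 13 July 2038.

13 July 2038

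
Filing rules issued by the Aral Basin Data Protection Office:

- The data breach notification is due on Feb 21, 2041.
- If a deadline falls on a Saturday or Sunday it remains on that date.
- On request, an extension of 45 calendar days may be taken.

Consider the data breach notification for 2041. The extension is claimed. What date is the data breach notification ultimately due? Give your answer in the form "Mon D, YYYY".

Apr 7, 2041

The statutory due date is Feb 21, 2041.
No adjustment is made for weekends or holidays, so Feb 21, 2041 stands.
Add the 45 calendar-day extension to Feb 21, 2041: Apr 7, 2041.
Apr 7, 2041 falls on a Sunday. The rules make no weekend/holiday allowance, so it remains Apr 7, 2041.
The final due date is Apr 7, 2041.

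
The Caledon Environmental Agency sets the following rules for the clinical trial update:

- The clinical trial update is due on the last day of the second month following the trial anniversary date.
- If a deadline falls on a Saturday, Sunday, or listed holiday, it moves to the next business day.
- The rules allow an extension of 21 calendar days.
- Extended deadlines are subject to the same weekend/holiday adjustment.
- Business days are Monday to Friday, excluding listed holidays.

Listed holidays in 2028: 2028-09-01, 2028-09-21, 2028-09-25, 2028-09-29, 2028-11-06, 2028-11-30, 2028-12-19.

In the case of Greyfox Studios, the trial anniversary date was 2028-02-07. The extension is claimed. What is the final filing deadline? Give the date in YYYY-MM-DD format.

2 months after 2028-02-07 falls in April 2028; the last day of that month is 2028-04-30.
2028-04-30 is a Sunday; the next business day is 2028-05-01 (Monday).
Applying the 21-calendar-day extension: 2028-05-01 + 21 days = 2028-05-22.
2028-05-22 (Monday) is already a business day.
The final due date is 2028-05-22.

2028-05-22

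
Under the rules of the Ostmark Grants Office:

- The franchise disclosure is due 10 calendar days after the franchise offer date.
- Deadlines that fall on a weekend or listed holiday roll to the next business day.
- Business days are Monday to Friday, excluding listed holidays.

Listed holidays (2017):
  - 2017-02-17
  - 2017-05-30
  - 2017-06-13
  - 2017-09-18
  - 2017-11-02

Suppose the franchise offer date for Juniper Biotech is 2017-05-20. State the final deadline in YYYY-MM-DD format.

2017-05-31

Trigger date 2017-05-20 + 10 calendar days = 2017-05-30.
2017-05-30 is a listed holiday, so it moves to the next business day, 2017-05-31 (Wednesday).
So the filing is due 2017-05-31.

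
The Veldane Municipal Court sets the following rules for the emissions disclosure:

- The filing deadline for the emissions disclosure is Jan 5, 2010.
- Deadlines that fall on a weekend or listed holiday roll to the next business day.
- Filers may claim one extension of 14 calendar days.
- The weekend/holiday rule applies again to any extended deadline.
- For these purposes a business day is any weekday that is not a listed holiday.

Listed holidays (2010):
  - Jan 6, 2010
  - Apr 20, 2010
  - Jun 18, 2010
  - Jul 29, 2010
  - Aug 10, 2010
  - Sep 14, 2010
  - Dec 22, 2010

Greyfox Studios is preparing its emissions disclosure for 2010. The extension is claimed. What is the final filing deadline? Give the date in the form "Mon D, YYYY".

Jan 19, 2010

Start from the fixed due date, Jan 5, 2010.
Jan 5, 2010 is a Tuesday and not a listed holiday, so it stands.
Add the 14 calendar-day extension to Jan 5, 2010: Jan 19, 2010.
Jan 19, 2010 is a Tuesday and not a listed holiday, so it stands.
So the filing is due Jan 19, 2010.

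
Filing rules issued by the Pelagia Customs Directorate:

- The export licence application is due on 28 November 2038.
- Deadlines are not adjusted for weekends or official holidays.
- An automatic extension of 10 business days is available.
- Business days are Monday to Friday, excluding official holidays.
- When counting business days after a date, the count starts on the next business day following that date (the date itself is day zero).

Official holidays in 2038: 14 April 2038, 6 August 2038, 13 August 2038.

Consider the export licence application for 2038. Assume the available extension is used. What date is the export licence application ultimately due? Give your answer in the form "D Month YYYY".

The stated deadline is 28 November 2038.
No adjustment is made for weekends or holidays, so 28 November 2038 stands.
Counting 10 further business days from 28 November 2038 reaches 10 December 2038.
10 December 2038 is a Friday; no weekend or holiday adjustment applies.
Final deadline: 10 December 2038.

10 December 2038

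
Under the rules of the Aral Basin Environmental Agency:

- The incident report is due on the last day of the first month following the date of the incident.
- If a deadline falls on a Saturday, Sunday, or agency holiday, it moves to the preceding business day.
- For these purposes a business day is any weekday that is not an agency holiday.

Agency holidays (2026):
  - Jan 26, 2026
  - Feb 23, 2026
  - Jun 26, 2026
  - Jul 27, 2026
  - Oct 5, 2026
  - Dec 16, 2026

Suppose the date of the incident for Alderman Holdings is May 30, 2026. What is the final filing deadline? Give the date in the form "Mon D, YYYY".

Jun 30, 2026

1 month after May 30, 2026 falls in June 2026; the last day of that month is Jun 30, 2026.
Jun 30, 2026 falls on a Tuesday, which is a business day, so no adjustment is needed.
So the filing is due Jun 30, 2026.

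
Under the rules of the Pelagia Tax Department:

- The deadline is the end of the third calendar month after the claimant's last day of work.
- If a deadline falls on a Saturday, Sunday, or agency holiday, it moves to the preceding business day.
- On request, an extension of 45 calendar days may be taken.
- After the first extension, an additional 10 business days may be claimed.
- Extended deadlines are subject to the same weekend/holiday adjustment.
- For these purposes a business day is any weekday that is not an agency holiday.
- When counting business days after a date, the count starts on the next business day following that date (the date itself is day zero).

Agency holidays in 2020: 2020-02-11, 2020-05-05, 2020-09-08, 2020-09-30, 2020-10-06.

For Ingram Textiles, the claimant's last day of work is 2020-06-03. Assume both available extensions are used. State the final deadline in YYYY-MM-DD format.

The third month after 2020-06-03 is September 2020, whose last day is 2020-09-30.
2020-09-30 falls on a listed holiday. Rolling to the preceding business day gives 2020-09-29, a Tuesday.
Applying the 45-calendar-day extension: 2020-09-29 + 45 days = 2020-11-13.
2020-11-13 is a Friday and not a listed holiday, so it stands.
Applying the 10-business-day extension: 10 business days after 2020-11-13 is 2020-11-27.
Since 2020-11-27 is a Friday and not a holiday, the date is unchanged.
Final deadline: 2020-11-27.

2020-11-27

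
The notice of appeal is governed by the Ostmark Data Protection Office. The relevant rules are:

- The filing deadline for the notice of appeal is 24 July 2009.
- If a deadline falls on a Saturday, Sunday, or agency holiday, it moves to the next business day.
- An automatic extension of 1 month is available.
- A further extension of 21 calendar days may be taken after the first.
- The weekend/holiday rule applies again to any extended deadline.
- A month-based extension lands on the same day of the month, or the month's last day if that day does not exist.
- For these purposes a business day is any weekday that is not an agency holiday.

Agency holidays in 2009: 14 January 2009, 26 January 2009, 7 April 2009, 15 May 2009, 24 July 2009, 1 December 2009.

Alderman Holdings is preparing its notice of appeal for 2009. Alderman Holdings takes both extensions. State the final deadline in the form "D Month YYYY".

The statutory due date is 24 July 2009.
24 July 2009 is a listed holiday, so it moves to the next business day, 27 July 2009 (Monday).
Add 1 month to 27 July 2009: 27 August 2009.
Since 27 August 2009 is a Thursday and not a holiday, the date is unchanged.
Add the 21 calendar-day extension to 27 August 2009: 17 September 2009.
Since 17 September 2009 is a Thursday and not a holiday, the date is unchanged.
Final deadline: 17 September 2009.

17 September 2009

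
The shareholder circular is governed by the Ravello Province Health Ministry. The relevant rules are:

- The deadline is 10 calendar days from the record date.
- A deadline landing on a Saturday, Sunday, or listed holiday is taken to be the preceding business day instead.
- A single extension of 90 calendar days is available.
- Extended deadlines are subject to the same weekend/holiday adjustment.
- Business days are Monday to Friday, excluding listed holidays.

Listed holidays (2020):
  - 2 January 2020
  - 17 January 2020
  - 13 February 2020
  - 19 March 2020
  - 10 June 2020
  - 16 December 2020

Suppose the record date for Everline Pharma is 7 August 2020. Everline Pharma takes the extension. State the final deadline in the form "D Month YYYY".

10 calendar days after 7 August 2020 is 17 August 2020.
Since 17 August 2020 is a Monday and not a holiday, the date is unchanged.
The 90-calendar-day extension moves the deadline from 17 August 2020 to 15 November 2020.
15 November 2020 is a Sunday; the preceding business day is 13 November 2020 (Friday).
So the filing is due 13 November 2020.

13 November 2020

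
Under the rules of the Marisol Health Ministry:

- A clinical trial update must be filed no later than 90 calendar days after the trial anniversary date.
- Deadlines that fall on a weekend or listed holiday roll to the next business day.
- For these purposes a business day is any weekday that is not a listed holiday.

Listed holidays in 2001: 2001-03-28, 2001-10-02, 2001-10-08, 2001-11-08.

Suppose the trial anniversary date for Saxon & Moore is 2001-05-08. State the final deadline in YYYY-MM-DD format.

2001-08-06

90 calendar days after 2001-05-08 is 2001-08-06.
2001-08-06 (Monday) is already a business day.
So the filing is due 2001-08-06.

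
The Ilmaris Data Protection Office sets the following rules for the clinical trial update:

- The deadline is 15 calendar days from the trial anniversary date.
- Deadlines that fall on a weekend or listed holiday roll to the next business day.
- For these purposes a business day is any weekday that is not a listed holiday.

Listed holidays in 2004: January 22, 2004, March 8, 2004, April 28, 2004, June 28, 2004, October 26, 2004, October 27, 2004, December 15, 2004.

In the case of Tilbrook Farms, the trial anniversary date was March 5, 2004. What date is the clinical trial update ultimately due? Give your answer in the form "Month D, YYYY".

From March 5, 2004, 15 calendar days later is March 20, 2004.
March 20, 2004 is a Saturday, so it moves to the next business day, March 22, 2004 (Monday).
The final due date is March 22, 2004.

March 22, 2004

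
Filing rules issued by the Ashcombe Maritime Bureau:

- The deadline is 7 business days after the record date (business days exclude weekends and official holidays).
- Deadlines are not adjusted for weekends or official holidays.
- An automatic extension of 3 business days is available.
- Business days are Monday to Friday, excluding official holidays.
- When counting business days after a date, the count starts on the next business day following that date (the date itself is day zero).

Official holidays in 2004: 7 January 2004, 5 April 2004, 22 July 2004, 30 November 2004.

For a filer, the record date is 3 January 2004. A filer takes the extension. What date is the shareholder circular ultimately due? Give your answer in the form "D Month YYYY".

7 business days after 3 January 2004, excluding weekends and holidays, is 14 January 2004.
14 January 2004 falls on a Wednesday. The rules make no weekend/holiday allowance, so it remains 14 January 2004.
The 3-business-day extension runs from 14 January 2004 to 19 January 2004.
19 January 2004 falls on a Monday. The rules make no weekend/holiday allowance, so it remains 19 January 2004.
Final deadline: 19 January 2004.

19 January 2004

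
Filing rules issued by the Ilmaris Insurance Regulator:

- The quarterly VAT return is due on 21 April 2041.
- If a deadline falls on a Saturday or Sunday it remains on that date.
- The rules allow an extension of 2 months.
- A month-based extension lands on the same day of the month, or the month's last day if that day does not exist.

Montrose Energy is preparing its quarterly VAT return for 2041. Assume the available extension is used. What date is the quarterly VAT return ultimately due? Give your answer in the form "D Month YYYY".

The statutory due date is 21 April 2041.
No adjustment is made for weekends or holidays, so 21 April 2041 stands.
The 2 months extension carries 21 April 2041 to 21 June 2041.
No adjustment is made for weekends or holidays, so 21 June 2041 stands.
Deadline: 21 June 2041.

21 June 2041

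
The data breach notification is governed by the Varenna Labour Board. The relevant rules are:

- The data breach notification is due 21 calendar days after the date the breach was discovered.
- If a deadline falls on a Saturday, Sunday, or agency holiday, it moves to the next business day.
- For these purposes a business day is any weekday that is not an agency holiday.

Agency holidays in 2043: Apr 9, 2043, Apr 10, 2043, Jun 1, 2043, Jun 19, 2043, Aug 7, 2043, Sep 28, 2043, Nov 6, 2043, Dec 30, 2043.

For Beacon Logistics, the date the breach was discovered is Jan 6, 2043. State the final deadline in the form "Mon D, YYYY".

Jan 27, 2043

Adding 21 calendar days to Jan 6, 2043 gives Jan 27, 2043.
Jan 27, 2043 is a Tuesday and not a listed holiday, so it stands.
The final due date is Jan 27, 2043.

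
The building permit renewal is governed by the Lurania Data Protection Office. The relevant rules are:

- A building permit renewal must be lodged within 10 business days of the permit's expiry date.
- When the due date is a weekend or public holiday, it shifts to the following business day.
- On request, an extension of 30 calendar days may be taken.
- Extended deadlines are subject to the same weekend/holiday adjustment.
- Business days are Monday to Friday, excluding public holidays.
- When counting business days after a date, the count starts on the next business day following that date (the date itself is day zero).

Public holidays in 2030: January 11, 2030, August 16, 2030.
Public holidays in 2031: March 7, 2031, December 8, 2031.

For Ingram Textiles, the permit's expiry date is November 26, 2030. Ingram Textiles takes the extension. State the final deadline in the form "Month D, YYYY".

10 business days after November 26, 2030, excluding weekends and holidays, is December 10, 2030.
Since December 10, 2030 is a Tuesday and not a holiday, the date is unchanged.
With the 30-day extension, December 10, 2030 becomes January 9, 2031.
January 9, 2031 is a Thursday and not a listed holiday, so it stands.
So the filing is due January 9, 2031.

January 9, 2031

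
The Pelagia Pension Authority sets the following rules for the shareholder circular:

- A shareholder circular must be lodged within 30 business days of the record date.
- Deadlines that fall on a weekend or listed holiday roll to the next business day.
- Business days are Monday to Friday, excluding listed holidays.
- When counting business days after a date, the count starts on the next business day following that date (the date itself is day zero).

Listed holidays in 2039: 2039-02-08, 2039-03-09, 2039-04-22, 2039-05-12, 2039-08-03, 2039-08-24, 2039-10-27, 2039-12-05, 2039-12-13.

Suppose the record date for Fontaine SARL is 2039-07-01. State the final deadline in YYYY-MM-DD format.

2039-08-15

30 business days after 2039-07-01, excluding weekends and holidays, is 2039-08-15.
2039-08-15 falls on a Monday, which is a business day, so no adjustment is needed.
Deadline: 2039-08-15.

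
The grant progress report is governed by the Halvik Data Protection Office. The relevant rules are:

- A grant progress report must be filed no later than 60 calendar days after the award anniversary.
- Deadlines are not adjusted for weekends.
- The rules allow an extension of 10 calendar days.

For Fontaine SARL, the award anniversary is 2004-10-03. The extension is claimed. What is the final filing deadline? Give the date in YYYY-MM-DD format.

60 calendar days after 2004-10-03 is 2004-12-02.
2004-12-02 is a Thursday; no weekend or holiday adjustment applies.
With the 10-day extension, 2004-12-02 becomes 2004-12-12.
No adjustment is made for weekends or holidays, so 2004-12-12 stands.
So the filing is due 2004-12-12.

2004-12-12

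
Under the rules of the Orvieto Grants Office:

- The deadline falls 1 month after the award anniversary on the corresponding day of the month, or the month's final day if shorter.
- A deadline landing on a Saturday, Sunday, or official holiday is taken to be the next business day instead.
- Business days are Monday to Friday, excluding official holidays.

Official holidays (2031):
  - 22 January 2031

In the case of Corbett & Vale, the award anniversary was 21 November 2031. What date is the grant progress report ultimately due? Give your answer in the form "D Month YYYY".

1 month from 21 November 2031 is 21 December 2031.
21 December 2031 is a Sunday; the next business day is 22 December 2031 (Monday).
Deadline: 22 December 2031.

22 December 2031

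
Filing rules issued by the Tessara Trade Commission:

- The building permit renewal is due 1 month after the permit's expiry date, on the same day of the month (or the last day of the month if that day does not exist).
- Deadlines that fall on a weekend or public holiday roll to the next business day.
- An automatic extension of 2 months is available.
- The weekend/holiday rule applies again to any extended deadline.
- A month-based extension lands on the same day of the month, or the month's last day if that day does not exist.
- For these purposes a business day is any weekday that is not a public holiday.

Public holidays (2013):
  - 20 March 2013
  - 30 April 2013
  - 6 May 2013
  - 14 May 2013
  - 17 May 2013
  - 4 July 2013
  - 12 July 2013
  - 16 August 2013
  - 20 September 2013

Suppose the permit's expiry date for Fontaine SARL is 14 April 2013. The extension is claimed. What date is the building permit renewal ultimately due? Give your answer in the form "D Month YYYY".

1 month from 14 April 2013 is 14 May 2013.
14 May 2013 is a listed holiday; the next business day is 15 May 2013 (Wednesday).
The 2 months extension carries 15 May 2013 to 15 July 2013.
15 July 2013 falls on a Monday, which is a business day, so no adjustment is needed.
The final due date is 15 July 2013.

15 July 2013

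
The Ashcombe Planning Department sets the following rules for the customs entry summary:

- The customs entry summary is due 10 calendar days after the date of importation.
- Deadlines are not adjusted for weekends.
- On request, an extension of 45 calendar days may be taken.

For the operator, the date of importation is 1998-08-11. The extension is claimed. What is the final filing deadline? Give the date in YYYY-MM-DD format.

10 calendar days after 1998-08-11 is 1998-08-21.
1998-08-21 falls on a Friday. The rules make no weekend/holiday allowance, so it remains 1998-08-21.
Add the 45 calendar-day extension to 1998-08-21: 1998-10-05.
1998-10-05 is a Monday; no weekend or holiday adjustment applies.
Deadline: 1998-10-05.

1998-10-05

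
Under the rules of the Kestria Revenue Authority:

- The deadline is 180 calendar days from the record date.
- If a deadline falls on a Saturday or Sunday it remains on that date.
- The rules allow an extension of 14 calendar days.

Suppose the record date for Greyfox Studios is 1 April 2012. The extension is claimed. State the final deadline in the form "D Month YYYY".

From 1 April 2012, 180 calendar days later is 28 September 2012.
28 September 2012 is a Friday; no weekend or holiday adjustment applies.
Add the 14 calendar-day extension to 28 September 2012: 12 October 2012.
No adjustment is made for weekends or holidays, so 12 October 2012 stands.
The final due date is 12 October 2012.

12 October 2012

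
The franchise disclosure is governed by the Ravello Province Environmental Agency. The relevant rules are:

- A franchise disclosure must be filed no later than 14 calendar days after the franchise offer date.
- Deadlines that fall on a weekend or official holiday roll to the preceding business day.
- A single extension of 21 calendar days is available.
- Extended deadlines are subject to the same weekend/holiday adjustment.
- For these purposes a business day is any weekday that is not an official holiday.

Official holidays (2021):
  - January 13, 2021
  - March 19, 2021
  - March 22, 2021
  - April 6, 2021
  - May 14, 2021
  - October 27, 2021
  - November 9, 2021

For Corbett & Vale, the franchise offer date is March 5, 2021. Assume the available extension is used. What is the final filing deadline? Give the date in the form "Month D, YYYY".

April 8, 2021

Adding 14 calendar days to March 5, 2021 gives March 19, 2021.
March 19, 2021 falls on a listed holiday. Rolling to the preceding business day gives March 18, 2021, a Thursday.
The 21-calendar-day extension moves the deadline from March 18, 2021 to April 8, 2021.
Since April 8, 2021 is a Thursday and not a holiday, the date is unchanged.
So the filing is due April 8, 2021.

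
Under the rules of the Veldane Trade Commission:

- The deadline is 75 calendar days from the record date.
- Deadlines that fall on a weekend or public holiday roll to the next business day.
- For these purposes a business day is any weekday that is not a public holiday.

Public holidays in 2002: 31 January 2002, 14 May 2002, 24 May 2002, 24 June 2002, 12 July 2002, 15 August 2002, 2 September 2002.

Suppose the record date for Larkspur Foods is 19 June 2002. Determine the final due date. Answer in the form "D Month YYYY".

From 19 June 2002, 75 calendar days later is 2 September 2002.
2 September 2002 is a listed holiday; the next business day is 3 September 2002 (Tuesday).
So the filing is due 3 September 2002.

3 September 2002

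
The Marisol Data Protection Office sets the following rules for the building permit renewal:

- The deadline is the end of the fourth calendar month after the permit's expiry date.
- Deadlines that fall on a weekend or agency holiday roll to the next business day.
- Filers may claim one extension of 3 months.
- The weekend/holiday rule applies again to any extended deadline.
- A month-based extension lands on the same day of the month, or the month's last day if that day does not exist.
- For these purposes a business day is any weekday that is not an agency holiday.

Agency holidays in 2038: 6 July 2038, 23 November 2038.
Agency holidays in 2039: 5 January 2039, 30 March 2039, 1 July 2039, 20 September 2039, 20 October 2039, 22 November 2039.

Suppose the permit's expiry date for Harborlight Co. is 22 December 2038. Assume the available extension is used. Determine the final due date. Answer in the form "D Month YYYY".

2 August 2039

4 months after 22 December 2038 is April 2039; that month ends on 30 April 2039.
30 April 2039 is a Saturday, so it moves to the next business day, 2 May 2039 (Monday).
The 3 months extension carries 2 May 2039 to 2 August 2039.
2 August 2039 falls on a Tuesday, which is a business day, so no adjustment is needed.
The final due date is 2 August 2039.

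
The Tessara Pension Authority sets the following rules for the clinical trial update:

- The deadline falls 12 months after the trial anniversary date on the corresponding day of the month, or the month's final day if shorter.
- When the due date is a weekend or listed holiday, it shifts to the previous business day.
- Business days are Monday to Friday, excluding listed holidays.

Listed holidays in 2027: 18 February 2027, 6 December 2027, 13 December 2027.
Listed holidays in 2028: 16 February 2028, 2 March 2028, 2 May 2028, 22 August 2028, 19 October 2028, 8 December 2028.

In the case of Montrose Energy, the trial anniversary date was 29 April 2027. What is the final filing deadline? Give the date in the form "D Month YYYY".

Moving 12 months forward from 29 April 2027 on the corresponding day gives 29 April 2028.
29 April 2028 is a Saturday; the preceding business day is 28 April 2028 (Friday).
Deadline: 28 April 2028.

28 April 2028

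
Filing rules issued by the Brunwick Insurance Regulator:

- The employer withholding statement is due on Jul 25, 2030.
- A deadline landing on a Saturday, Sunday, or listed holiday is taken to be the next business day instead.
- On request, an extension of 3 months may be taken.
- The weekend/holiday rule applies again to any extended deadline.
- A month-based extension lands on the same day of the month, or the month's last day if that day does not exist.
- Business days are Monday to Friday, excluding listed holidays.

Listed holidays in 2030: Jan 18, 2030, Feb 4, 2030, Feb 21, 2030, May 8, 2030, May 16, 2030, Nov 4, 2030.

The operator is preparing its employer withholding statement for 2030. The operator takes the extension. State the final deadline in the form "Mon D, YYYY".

The statutory due date is Jul 25, 2030.
Jul 25, 2030 is a Thursday and not a listed holiday, so it stands.
The 3 months extension carries Jul 25, 2030 to Oct 25, 2030.
Oct 25, 2030 falls on a Friday, which is a business day, so no adjustment is needed.
Final deadline: Oct 25, 2030.

Oct 25, 2030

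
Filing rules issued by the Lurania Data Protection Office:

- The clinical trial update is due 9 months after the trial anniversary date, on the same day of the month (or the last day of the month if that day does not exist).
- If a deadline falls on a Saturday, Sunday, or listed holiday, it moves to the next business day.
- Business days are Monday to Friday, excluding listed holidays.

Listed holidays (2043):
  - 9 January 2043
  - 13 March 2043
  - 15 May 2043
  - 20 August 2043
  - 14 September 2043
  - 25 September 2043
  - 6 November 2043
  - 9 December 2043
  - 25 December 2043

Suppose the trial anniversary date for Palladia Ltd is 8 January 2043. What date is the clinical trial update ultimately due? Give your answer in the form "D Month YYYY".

9 months after 8 January 2043, on the same day of the month, is 8 October 2043.
8 October 2043 is a Thursday and not a listed holiday, so it stands.
The final due date is 8 October 2043.

8 October 2043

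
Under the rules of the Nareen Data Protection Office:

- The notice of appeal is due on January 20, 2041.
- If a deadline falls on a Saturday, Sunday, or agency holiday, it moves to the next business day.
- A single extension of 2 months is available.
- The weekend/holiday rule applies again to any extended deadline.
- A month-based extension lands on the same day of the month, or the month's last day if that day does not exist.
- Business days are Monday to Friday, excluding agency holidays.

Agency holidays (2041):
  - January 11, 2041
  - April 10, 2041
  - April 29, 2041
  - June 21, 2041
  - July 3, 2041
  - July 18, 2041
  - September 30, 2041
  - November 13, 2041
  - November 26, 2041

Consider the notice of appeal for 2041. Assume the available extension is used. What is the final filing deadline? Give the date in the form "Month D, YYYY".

The stated deadline is January 20, 2041.
January 20, 2041 is a Sunday; the next business day is January 21, 2041 (Monday).
Applying the 2 months extension: 2 months after January 21, 2041 is March 21, 2041.
March 21, 2041 falls on a Thursday, which is a business day, so no adjustment is needed.
Final deadline: March 21, 2041.

March 21, 2041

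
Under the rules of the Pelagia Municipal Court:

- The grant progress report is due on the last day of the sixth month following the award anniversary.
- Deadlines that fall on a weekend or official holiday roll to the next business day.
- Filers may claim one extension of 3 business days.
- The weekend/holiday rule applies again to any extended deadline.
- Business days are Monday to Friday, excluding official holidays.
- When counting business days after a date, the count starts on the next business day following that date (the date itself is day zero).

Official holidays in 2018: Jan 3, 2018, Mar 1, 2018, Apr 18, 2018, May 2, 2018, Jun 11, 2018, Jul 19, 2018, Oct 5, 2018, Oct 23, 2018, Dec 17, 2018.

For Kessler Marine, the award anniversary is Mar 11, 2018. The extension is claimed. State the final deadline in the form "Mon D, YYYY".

6 months after Mar 11, 2018 is September 2018; that month ends on Sep 30, 2018.
Sep 30, 2018 is a Sunday, so it moves to the next business day, Oct 1, 2018 (Monday).
Counting 3 further business days from Oct 1, 2018 reaches Oct 4, 2018.
Oct 4, 2018 falls on a Thursday, which is a business day, so no adjustment is needed.
Deadline: Oct 4, 2018.

Oct 4, 2018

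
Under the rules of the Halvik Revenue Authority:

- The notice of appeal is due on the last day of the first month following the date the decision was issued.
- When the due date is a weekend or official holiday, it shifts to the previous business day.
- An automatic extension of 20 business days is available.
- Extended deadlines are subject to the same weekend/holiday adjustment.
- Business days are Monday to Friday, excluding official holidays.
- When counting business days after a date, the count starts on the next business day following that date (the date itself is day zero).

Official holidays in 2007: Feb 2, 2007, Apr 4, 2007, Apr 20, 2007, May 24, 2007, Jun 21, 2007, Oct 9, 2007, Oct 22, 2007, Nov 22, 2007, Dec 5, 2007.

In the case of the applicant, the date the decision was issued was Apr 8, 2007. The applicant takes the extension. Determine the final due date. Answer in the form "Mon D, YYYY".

Jun 29, 2007

The first month after Apr 8, 2007 is May 2007, whose last day is May 31, 2007.
May 31, 2007 is a Thursday and not a listed holiday, so it stands.
Counting 20 further business days from May 31, 2007 reaches Jun 29, 2007.
Jun 29, 2007 (Friday) is already a business day.
Deadline: Jun 29, 2007.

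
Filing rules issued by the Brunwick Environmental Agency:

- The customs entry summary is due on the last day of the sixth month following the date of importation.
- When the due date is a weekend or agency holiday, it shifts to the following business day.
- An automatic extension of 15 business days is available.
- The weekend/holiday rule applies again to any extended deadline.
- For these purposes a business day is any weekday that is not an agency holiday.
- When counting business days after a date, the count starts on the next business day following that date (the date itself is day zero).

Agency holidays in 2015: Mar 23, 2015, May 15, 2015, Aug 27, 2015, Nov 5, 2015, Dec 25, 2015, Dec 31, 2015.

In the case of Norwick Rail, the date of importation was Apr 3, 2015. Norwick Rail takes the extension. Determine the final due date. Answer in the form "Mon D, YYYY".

Nov 24, 2015

6 months after Apr 3, 2015 is October 2015; that month ends on Oct 31, 2015.
Oct 31, 2015 is a Saturday; the next business day is Nov 2, 2015 (Monday).
Counting 15 further business days from Nov 2, 2015 reaches Nov 24, 2015.
Nov 24, 2015 falls on a Tuesday, which is a business day, so no adjustment is needed.
The final due date is Nov 24, 2015.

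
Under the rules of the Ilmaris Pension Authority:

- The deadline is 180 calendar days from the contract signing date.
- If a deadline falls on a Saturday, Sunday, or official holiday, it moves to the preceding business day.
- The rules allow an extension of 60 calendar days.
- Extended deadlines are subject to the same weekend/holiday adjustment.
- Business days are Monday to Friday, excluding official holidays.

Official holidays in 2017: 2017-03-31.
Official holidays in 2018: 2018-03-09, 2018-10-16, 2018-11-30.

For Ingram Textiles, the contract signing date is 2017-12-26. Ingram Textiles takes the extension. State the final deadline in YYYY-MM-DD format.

2018-08-21

From 2017-12-26, 180 calendar days later is 2018-06-24.
Because 2018-06-24 is a Sunday, the deadline becomes 2018-06-22 (Friday).
The 60-calendar-day extension moves the deadline from 2018-06-22 to 2018-08-21.
2018-08-21 (Tuesday) is already a business day.
Deadline: 2018-08-21.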